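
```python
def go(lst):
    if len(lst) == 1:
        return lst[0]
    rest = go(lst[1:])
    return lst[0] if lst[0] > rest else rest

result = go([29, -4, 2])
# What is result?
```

Recursive max over [29, -4, 2] = 29

Answer: 29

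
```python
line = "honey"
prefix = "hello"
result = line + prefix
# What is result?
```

Trace:
`line = "honey"` → line = 'honey'
`prefix = "hello"` → prefix = 'hello'
`result = line + prefix` → result = 'honeyhello'
So result = 'honeyhello'

Answer: 'honeyhello'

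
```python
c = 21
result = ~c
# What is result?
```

Trace:
`c = 21` → c = 21
`result = ~c` → result = -22
So result = -22

Answer: -22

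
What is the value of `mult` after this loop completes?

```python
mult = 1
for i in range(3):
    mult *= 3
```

3^3 = 27
`mult` takes the values: 1 → 3 → 9 → 27

Answer: 27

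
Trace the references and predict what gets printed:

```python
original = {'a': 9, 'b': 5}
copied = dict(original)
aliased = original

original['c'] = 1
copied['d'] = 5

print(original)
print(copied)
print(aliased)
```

Key concept: dict() creates copy, assignment creates alias.
Step by step:
`original = {'a': 9, 'b': 5}` → original = {'a': 9, 'b': 5}
`copied = dict(original)` → copied = {'a': 9, 'b': 5}
`aliased = original` → aliased = {'a': 9, 'b': 5} (same object as original)
`original['c'] = 1` → original = {'a': 9, 'b': 5, 'c': 1} (same object as aliased); aliased = {'a': 9, 'b': 5, 'c': 1} (same object as original)
`copied['d'] = 5` → copied = {'a': 9, 'b': 5, 'd': 5}
`print(original)` → prints {'a': 9, 'b': 5, 'c': 1}
`print(copied)` → prints {'a': 9, 'b': 5, 'd': 5}
`print(aliased)` → prints {'a': 9, 'b': 5, 'c': 1}

Answer:
{'a': 9, 'b': 5, 'c': 1}
{'a': 9, 'b': 5, 'd': 5}
{'a': 9, 'b': 5, 'c': 1}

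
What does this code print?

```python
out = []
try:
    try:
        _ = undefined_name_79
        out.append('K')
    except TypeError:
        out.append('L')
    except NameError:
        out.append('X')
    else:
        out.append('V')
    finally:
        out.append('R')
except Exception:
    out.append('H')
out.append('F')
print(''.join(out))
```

Execution trace: 'X' (inner except NameError) → 'R' (inner finally) → 'F' (after the try/except). Output: XRF

Answer: XRF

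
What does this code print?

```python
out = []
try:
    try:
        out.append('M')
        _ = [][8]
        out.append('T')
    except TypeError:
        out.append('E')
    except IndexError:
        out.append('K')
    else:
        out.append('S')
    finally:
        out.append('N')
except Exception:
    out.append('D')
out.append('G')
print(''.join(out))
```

Execution trace: 'M' (inner try body) → 'K' (inner except IndexError) → 'N' (inner finally) → 'G' (after the try/except). Output: MKNG

Answer: MKNG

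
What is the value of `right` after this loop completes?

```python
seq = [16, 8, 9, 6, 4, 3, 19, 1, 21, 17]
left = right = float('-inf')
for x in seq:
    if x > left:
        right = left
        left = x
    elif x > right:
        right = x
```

Second largest (with repeats) in [16, 8, 9, 6, 4, 3, 19, 1, 21, 17]
`right` takes the values: -inf → 8 → 9 → 16 → 19

Answer: 19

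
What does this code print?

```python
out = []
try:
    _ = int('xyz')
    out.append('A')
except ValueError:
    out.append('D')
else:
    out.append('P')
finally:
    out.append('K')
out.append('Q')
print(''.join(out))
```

Execution trace: 'D' (except ValueError) → 'K' (finally) → 'Q' (after the try/except). Output: DKQ

Answer: DKQ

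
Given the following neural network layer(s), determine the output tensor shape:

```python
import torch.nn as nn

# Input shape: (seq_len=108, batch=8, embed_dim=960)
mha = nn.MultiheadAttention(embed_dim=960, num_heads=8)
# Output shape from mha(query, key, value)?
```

Input: (108, 8, 960) -> Output: (108, 8, 960)

Answer: (108, 8, 960)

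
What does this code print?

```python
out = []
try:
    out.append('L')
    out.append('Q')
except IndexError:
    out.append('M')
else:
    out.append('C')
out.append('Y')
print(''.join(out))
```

Execution trace: 'L' (try body) → 'Q' (try body, no exception) → 'C' (else) → 'Y' (after the try/except). Output: LQCY

Answer: LQCY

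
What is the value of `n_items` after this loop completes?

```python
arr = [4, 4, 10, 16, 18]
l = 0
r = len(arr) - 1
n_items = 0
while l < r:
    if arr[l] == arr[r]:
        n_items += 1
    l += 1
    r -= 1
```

Count matching pairs from ends
`n_items` takes the values: 0

Answer: 0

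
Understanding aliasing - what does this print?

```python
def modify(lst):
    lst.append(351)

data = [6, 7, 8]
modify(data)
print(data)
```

Key concept: function modifies passed list.
Step by step:
`data = [6, 7, 8]` → data = [6, 7, 8]
`modify(data)` → data = [6, 7, 8, 351]
`print(data)` → prints [6, 7, 8, 351]

Answer: [6, 7, 8, 351]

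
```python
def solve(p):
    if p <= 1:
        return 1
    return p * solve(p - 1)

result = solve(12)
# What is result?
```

solve(12) = 12 * 11 * 10 * 9 * 8 * 7 * 6 * 5 * 4 * 3 * 2 * 1 = 479001600

Answer: 479001600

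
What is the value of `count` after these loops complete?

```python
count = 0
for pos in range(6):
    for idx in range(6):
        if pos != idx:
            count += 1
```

6² - 6 (exclude diagonal)
`count` takes the values: 0 → 1 → 2 → 3 → 4 → 5 → 6 → 7 → 8 → 9 → 10 → 11 → 12 → 13 → 14 → 15 → 16 → 17 → 18 → 19 → 20 → 21 → 22 → 23 → 24 → 25 → 26 → 27 → 28 → 29 → 30

Answer: 30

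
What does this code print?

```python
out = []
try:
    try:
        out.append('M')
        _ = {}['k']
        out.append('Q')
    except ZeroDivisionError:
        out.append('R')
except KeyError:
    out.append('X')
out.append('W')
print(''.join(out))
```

Execution trace: 'M' (inner try body) → 'X' (outer except KeyError) → 'W' (after the try/except). Output: MXW

Answer: MXW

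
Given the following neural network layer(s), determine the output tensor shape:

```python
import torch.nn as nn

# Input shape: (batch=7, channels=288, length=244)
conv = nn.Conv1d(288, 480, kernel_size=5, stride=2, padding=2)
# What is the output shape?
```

Input: (7, 288, 244) -> Output: (7, 480, 122)

Answer: (7, 480, 122)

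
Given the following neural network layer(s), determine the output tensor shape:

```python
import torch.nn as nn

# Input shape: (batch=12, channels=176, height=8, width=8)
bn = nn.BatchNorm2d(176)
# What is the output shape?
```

Input: (12, 176, 8, 8) -> Output: (12, 176, 8, 8)

Answer: (12, 176, 8, 8)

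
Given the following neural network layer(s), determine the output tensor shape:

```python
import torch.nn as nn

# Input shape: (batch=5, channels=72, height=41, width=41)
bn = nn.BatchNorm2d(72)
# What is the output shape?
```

Input: (5, 72, 41, 41) -> Output: (5, 72, 41, 41)

Answer: (5, 72, 41, 41)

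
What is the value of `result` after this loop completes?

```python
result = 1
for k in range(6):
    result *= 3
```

3^6 = 729
`result` takes the values: 1 → 3 → 9 → 27 → 81 → 243 → 729

Answer: 729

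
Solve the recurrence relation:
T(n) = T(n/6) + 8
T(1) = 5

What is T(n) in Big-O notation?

Each step divides n by 6 and adds 8. After log_6(n) steps we reach T(1)=5. So T(n) = 8·log_6(n) + 5 = O(log n).

Answer: O(log n)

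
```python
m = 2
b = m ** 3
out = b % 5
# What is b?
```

Trace:
`m = 2` → m = 2
`b = m ** 3` → b = 8
`out = b % 5` → out = 3
So b = 8

Answer: 8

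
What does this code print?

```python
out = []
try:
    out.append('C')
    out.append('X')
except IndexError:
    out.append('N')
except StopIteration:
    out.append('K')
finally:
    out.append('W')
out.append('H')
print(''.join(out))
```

Execution trace: 'C' (try body) → 'X' (try body, no exception) → 'W' (finally) → 'H' (after the try/except). Output: CXWH

Answer: CXWH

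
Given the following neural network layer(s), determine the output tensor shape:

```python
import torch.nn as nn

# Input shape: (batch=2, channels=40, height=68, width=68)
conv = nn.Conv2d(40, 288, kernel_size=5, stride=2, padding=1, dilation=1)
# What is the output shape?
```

Input: (2, 40, 68, 68) -> Output: (2, 288, 33, 33)

Answer: (2, 288, 33, 33)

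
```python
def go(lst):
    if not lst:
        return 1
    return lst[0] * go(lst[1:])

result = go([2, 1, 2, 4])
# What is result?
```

Product over [2, 1, 2, 4] = 2 * 1 * 2 * 4 = 16

Answer: 16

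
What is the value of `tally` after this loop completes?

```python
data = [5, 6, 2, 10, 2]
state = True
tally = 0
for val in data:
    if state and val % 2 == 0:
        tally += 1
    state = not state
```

Count even values at even positions
`tally` takes the values: 0 → 1 → 2

Answer: 2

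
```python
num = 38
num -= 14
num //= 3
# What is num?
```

Trace:
`num = 38` → num = 38
`num -= 14` → num = 24
`num //= 3` → num = 8
So num = 8

Answer: 8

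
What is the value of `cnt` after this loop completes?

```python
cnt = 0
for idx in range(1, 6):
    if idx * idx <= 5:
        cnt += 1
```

Count numbers where idx² ≤ 5
`cnt` takes the values: 0 → 1 → 2

Answer: 2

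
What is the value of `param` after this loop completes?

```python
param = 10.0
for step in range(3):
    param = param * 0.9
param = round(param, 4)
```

Exponential decay: 10.0 * 0.9^3
`param` takes the values: 10.0 → 9.0 → 8.1 → 7.29

Answer: 7.29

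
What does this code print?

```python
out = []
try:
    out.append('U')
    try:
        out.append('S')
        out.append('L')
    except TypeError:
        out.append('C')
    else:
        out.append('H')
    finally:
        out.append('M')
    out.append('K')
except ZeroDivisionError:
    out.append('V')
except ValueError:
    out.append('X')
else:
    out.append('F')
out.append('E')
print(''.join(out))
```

Execution trace: 'U' (try body) → 'S' (inner try body) → 'L' (inner try body, no exception) → 'H' (inner else) → 'M' (inner finally) → 'K' (try body, no exception) → 'F' (else) → 'E' (after the try/except). Output: USLHMKFE

Answer: USLHMKFE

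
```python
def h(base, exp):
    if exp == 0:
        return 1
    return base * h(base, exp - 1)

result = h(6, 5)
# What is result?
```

h(6, 5) = 6 * 6 * 6 * 6 * 6 = 7776

Answer: 7776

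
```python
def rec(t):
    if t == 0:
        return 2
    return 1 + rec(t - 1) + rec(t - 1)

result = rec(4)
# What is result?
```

rec(t) = 1 + 2·rec(t-1), rec(0)=2. Closed form: (2+1)·2^4 - 1 = 47.

Answer: 47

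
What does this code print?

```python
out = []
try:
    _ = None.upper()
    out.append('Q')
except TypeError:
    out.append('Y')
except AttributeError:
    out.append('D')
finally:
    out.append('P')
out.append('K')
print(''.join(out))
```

Execution trace: 'D' (except AttributeError) → 'P' (finally) → 'K' (after the try/except). Output: DPK

Answer: DPK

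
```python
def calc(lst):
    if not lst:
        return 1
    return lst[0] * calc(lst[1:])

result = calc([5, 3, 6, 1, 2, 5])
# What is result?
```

Product over [5, 3, 6, 1, 2, 5] = 5 * 3 * 6 * 1 * 2 * 5 = 900

Answer: 900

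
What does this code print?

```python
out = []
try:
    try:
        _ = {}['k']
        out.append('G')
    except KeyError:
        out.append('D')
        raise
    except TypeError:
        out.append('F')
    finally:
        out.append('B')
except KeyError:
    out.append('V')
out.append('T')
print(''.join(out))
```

Execution trace: 'D' (inner except KeyError) → 'B' (inner finally) → 'V' (outer except KeyError) → 'T' (after the try/except). Output: DBVT

Answer: DBVT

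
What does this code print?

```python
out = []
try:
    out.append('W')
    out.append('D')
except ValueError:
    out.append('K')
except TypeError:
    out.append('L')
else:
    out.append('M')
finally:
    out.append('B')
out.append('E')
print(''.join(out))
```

Execution trace: 'W' (try body) → 'D' (try body, no exception) → 'M' (else) → 'B' (finally) → 'E' (after the try/except). Output: WDMBE

Answer: WDMBE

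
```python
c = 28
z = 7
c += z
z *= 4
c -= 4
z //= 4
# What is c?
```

Trace:
`c = 28` → c = 28
`z = 7` → z = 7
`c += z` → c = 35
`z *= 4` → z = 28
`c -= 4` → c = 31
`z //= 4` → z = 7
So c = 31

Answer: 31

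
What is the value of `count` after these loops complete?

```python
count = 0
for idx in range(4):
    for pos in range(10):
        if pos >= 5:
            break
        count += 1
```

Inner breaks at 5, outer runs 4 times
`count` takes the values: 0 → 1 → 2 → 3 → 4 → 5 → 6 → 7 → 8 → 9 → 10 → 11 → 12 → 13 → 14 → 15 → 16 → 17 → 18 → 19 → 20

Answer: 20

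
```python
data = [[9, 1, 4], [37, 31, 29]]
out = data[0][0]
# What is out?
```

Trace:
`data = [[9, 1, 4], [37, 31, 29]]` → data = [[9, 1, 4], [37, 31, 29]]
`out = data[0][0]` → out = 9
So out = 9

Answer: 9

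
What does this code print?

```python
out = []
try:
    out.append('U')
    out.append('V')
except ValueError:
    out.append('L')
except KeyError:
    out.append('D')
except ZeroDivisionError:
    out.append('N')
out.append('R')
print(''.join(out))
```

Execution trace: 'U' (try body) → 'V' (try body, no exception) → 'R' (after the try/except). Output: UVR

Answer: UVR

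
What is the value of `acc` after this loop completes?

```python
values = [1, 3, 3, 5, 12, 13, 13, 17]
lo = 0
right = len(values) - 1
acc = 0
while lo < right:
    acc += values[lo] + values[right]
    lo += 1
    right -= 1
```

Sum of pairs from ends
`acc` takes the values: 0 → 18 → 34 → 50 → 67

Answer: 67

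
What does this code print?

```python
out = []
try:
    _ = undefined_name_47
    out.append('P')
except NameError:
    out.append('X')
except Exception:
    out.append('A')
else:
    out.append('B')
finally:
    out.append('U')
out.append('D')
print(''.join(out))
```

Execution trace: 'X' (except NameError) → 'U' (finally) → 'D' (after the try/except). Output: XUD

Answer: XUD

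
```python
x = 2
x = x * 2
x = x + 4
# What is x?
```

Trace:
`x = 2` → x = 2
`x = x * 2` → x = 4
`x = x + 4` → x = 8
So x = 8

Answer: 8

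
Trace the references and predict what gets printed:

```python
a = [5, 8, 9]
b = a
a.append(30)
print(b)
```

Key concept: basic list aliasing.
Step by step:
`a = [5, 8, 9]` → a = [5, 8, 9]
`b = a` → b = [5, 8, 9] (same object as a)
`a.append(30)` → a = [5, 8, 9, 30] (same object as b); b = [5, 8, 9, 30] (same object as a)
`print(b)` → prints [5, 8, 9, 30]

Answer: [5, 8, 9, 30]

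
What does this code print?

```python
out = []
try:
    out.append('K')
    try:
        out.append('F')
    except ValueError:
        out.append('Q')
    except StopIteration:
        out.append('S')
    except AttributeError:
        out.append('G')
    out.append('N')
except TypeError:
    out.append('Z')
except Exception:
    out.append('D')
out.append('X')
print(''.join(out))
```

Execution trace: 'K' (try body) → 'F' (inner try body, no exception) → 'N' (try body, no exception) → 'X' (after the try/except). Output: KFNX

Answer: KFNX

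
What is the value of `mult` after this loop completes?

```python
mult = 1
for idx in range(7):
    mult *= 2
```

2^7 = 128
`mult` takes the values: 1 → 2 → 4 → 8 → 16 → 32 → 64 → 128

Answer: 128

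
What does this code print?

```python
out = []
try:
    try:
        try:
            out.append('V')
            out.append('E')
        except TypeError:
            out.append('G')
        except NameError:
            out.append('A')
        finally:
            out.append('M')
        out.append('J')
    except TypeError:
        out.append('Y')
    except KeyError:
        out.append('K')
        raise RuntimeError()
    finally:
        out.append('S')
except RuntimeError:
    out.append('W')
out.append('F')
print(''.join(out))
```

Execution trace: 'V' (inner try body) → 'E' (inner try body, no exception) → 'M' (inner finally) → 'J' (try body, no exception) → 'S' (finally) → 'F' (after the try/except). Output: VEMJSF

Answer: VEMJSF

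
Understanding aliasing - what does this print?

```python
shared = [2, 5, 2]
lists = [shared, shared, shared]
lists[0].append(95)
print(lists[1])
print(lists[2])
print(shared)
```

Key concept: list of same reference.
Step by step:
`shared = [2, 5, 2]` → shared = [2, 5, 2]
`lists = [shared, shared, shared]` → lists = [[2, 5, 2], [2, 5, 2], [2, 5, 2]]
`lists[0].append(95)` → shared = [2, 5, 2, 95]; lists = [[2, 5, 2, 95], [2, 5, 2, 95], [2, 5, 2, 95]]
`print(lists[1])` → prints [2, 5, 2, 95]
`print(lists[2])` → prints [2, 5, 2, 95]
`print(shared)` → prints [2, 5, 2, 95]

Answer:
[2, 5, 2, 95]
[2, 5, 2, 95]
[2, 5, 2, 95]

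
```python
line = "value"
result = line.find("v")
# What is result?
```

Trace:
`line = "value"` → line = 'value'
`result = line.find("v")` → result = 0
So result = 0

Answer: 0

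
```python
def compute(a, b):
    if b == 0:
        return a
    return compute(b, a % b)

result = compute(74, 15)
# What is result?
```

compute(74, 15) -> compute(15, 14) -> compute(14, 1) -> compute(1, 0) -> 1

Answer: 1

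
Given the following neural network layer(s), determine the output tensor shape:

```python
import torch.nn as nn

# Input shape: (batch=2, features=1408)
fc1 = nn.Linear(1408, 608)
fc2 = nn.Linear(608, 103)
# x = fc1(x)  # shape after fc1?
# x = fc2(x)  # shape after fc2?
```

Input: (2, 1408) -> after fc1: (2, 608) -> Output: (2, 103)

Answer: (2, 103)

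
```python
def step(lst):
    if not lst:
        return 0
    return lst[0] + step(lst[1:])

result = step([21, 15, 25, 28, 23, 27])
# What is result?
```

21 + 15 + 25 + 28 + 23 + 27 + 0 = 139

Answer: 139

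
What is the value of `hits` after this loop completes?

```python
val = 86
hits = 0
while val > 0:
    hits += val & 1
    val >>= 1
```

Count set bits in 86 (binary: 0b1010110)
`hits` takes the values: 0 → 1 → 2 → 3 → 4

Answer: 4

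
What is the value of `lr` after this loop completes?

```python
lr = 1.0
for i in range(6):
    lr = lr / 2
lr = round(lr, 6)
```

Halving LR 6 times: 1 / 2^6
`lr` takes the values: 1.0 → 0.5 → 0.25 → 0.125 → 0.0625 → 0.03125 → 0.015625

Answer: 0.015625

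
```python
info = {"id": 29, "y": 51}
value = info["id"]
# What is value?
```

Trace:
`info = {"id": 29, "y": 51}` → info = {'id': 29, 'y': 51}
`value = info["id"]` → value = 29
So value = 29

Answer: 29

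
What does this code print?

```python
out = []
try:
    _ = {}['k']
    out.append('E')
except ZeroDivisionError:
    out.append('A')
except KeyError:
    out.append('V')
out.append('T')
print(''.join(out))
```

Execution trace: 'V' (except KeyError) → 'T' (after the try/except). Output: VT

Answer: VT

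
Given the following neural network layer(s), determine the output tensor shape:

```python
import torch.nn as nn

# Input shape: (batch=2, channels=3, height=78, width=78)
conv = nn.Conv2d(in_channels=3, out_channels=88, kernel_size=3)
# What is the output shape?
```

Input: (2, 3, 78, 78) -> Output: (2, 88, 76, 76)

Answer: (2, 88, 76, 76)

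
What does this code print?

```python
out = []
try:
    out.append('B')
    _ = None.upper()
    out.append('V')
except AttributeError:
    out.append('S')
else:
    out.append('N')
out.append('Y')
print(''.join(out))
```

Execution trace: 'B' (try body) → 'S' (except AttributeError) → 'Y' (after the try/except). Output: BSY

Answer: BSY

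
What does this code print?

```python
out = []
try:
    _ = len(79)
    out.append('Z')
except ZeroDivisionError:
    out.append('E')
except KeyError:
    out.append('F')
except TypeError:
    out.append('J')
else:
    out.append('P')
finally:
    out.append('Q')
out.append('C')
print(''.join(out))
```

Execution trace: 'J' (except TypeError) → 'Q' (finally) → 'C' (after the try/except). Output: JQC

Answer: JQC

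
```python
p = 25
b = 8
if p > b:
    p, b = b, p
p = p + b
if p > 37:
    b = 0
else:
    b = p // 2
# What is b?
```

Trace:
`p = 25` → p = 25
`b = 8` → b = 8
`if p > b: ...` → p > b is True → p = 8; b = 25
`p = p + b` → p = 33
`if p > 37: ...` → p > 37 is False, take else branch → b = 16
So b = 16

Answer: 16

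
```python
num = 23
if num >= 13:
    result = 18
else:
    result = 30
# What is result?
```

Trace:
`num = 23` → num = 23
`if num >= 13: ...` → num >= 13 is True → result = 18
So result = 18

Answer: 18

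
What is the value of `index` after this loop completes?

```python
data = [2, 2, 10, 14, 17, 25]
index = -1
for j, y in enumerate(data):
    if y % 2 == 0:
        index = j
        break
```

First even number index in [2, 2, 10, 14, 17, 25]
`index` takes the values: -1 → 0

Answer: 0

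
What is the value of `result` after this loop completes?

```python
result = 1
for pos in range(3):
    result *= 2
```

2^3 = 8
`result` takes the values: 1 → 2 → 4 → 8

Answer: 8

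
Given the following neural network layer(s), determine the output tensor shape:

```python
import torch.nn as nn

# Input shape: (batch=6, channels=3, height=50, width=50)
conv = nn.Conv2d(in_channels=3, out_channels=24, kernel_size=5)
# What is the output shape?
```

Input: (6, 3, 50, 50) -> Output: (6, 24, 46, 46)

Answer: (6, 24, 46, 46)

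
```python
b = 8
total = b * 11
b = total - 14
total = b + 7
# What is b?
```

Trace:
`b = 8` → b = 8
`total = b * 11` → total = 88
`b = total - 14` → b = 74
`total = b + 7` → total = 81
So b = 74

Answer: 74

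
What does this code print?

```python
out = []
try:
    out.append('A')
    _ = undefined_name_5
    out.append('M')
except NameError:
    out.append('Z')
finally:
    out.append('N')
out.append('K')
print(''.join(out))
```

Execution trace: 'A' (try body) → 'Z' (except NameError) → 'N' (finally) → 'K' (after the try/except). Output: AZNK

Answer: AZNK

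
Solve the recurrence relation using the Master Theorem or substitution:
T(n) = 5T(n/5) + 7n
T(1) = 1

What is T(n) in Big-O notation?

By Master Theorem: a=5, b=5, f(n)=7n. Since log_5(5) = 1 and f(n) = Θ(n^1), Case 2 applies. T(n) = O(n log n).

Answer: O(n log n)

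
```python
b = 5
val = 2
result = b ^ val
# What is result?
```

Trace:
`b = 5` → b = 5
`val = 2` → val = 2
`result = b ^ val` → result = 7
So result = 7

Answer: 7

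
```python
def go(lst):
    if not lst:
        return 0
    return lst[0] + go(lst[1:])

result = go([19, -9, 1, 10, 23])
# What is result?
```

19 + (-9) + 1 + 10 + 23 + 0 = 44

Answer: 44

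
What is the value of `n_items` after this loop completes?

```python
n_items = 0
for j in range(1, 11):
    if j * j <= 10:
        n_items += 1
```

Count numbers where j² ≤ 10
`n_items` takes the values: 0 → 1 → 2 → 3

Answer: 3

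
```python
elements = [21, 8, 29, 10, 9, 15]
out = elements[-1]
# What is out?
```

Trace:
`elements = [21, 8, 29, 10, 9, 15]` → elements = [21, 8, 29, 10, 9, 15]
`out = elements[-1]` → out = 15
So out = 15

Answer: 15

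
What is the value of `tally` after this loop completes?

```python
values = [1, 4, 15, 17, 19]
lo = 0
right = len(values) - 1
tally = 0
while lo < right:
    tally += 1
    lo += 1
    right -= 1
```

Iterations until pointers meet (list length 5)
`tally` takes the values: 0 → 1 → 2

Answer: 2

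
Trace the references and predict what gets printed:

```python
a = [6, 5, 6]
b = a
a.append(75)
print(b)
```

Key concept: basic list aliasing.
Step by step:
`a = [6, 5, 6]` → a = [6, 5, 6]
`b = a` → b = [6, 5, 6] (same object as a)
`a.append(75)` → a = [6, 5, 6, 75] (same object as b); b = [6, 5, 6, 75] (same object as a)
`print(b)` → prints [6, 5, 6, 75]

Answer: [6, 5, 6, 75]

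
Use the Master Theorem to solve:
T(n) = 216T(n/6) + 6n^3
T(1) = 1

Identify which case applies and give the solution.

a=216, b=6, f(n)=6n^3. log_6(216) = 3. Since c=3 = 3, Case 2 applies: T(n) = Θ(n^log_b(a) · log n) = O(n^3 log n).

Answer: O(n^3 log n) - Case 2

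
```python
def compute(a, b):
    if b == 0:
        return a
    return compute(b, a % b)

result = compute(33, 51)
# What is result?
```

compute(33, 51) -> compute(51, 33) -> compute(33, 18) -> compute(18, 15) -> compute(15, 3) -> compute(3, 0) -> 3

Answer: 3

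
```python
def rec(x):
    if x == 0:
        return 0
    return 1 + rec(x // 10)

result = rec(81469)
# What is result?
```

Count of digits of 81469: 5

Answer: 5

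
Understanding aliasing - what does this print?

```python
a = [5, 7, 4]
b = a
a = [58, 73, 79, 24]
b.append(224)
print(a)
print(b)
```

Key concept: rebinding vs mutation: a is rebound to a new list, b still points at the original.
Step by step:
`a = [5, 7, 4]` → a = [5, 7, 4]
`b = a` → b = [5, 7, 4] (same object as a)
`a = [58, 73, 79, 24]` → a = [58, 73, 79, 24]
`b.append(224)` → b = [5, 7, 4, 224]
`print(a)` → prints [58, 73, 79, 24]
`print(b)` → prints [5, 7, 4, 224]

Answer:
[58, 73, 79, 24]
[5, 7, 4, 224]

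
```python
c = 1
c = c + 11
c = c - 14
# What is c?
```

Trace:
`c = 1` → c = 1
`c = c + 11` → c = 12
`c = c - 14` → c = -2
So c = -2

Answer: -2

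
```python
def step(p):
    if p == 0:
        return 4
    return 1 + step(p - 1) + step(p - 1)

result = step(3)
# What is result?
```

step(p) = 1 + 2·step(p-1), step(0)=4. Closed form: (4+1)·2^3 - 1 = 39.

Answer: 39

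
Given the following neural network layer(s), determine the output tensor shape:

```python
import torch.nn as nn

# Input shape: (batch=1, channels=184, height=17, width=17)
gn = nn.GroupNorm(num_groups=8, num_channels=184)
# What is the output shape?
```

Input: (1, 184, 17, 17) -> Output: (1, 184, 17, 17)

Answer: (1, 184, 17, 17)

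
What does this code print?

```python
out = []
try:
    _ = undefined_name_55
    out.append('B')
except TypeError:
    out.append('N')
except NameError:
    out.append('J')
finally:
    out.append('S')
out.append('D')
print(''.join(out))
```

Execution trace: 'J' (except NameError) → 'S' (finally) → 'D' (after the try/except). Output: JSD

Answer: JSD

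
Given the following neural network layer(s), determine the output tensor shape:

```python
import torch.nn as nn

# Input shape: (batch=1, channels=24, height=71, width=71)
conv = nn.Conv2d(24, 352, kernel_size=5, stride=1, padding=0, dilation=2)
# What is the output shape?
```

Input: (1, 24, 71, 71) -> Output: (1, 352, 63, 63)

Answer: (1, 352, 63, 63)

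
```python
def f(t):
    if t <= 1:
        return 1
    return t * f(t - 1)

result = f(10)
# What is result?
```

f(10) = 10 * 9 * 8 * 7 * 6 * 5 * 4 * 3 * 2 * 1 = 3628800

Answer: 3628800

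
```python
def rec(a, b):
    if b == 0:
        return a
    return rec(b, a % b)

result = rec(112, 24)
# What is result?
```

rec(112, 24) -> rec(24, 16) -> rec(16, 8) -> rec(8, 0) -> 8

Answer: 8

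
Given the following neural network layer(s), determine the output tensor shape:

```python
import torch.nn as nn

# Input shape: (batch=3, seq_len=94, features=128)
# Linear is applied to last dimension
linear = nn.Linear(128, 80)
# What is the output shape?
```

Input: (3, 94, 128) -> Output: (3, 94, 80)

Answer: (3, 94, 80)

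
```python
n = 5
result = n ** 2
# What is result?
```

Trace:
`n = 5` → n = 5
`result = n ** 2` → result = 25
So result = 25

Answer: 25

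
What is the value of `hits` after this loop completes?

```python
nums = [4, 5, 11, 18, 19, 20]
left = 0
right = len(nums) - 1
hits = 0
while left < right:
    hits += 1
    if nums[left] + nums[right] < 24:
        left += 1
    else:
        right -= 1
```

Steps to find pair summing to 24
`hits` takes the values: 0 → 1 → 2 → 3 → 4 → 5

Answer: 5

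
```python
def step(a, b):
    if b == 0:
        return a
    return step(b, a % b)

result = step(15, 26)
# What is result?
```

step(15, 26) -> step(26, 15) -> step(15, 11) -> step(11, 4) -> step(4, 3) -> step(3, 1) -> step(1, 0) -> 1

Answer: 1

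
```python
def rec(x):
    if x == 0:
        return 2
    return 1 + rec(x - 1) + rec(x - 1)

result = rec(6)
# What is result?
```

rec(x) = 1 + 2·rec(x-1), rec(0)=2. Closed form: (2+1)·2^6 - 1 = 191.

Answer: 191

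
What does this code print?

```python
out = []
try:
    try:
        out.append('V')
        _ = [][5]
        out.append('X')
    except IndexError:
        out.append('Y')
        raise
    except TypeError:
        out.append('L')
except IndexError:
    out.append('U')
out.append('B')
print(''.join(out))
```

Execution trace: 'V' (try body) → 'Y' (except IndexError) → 'U' (outer except IndexError) → 'B' (after the try/except). Output: VYUB

Answer: VYUB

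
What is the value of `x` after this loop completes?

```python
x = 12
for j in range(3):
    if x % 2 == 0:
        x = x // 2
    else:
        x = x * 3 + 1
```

Collatz-style transformation from 12
`x` takes the values: 12 → 6 → 3 → 10

Answer: 10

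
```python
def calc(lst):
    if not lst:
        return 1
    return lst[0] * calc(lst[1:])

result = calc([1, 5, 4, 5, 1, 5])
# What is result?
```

Product over [1, 5, 4, 5, 1, 5] = 1 * 5 * 4 * 5 * 1 * 5 = 500

Answer: 500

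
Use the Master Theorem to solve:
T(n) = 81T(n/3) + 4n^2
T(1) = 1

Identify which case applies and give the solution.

a=81, b=3, f(n)=4n^2. log_3(81) = 4. Since c=2 < 4, Case 1 applies: T(n) = Θ(n^log_b(a)) = O(n^4).

Answer: O(n^4) - Case 1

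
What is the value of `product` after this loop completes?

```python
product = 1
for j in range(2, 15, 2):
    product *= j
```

Product of even numbers 2 to 14
`product` takes the values: 1 → 2 → 8 → 48 → 384 → 3840 → 46080 → 645120

Answer: 645120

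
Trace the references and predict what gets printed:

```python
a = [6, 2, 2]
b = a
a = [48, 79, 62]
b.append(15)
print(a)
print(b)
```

Key concept: rebinding vs mutation: a is rebound to a new list, b still points at the original.
Step by step:
`a = [6, 2, 2]` → a = [6, 2, 2]
`b = a` → b = [6, 2, 2] (same object as a)
`a = [48, 79, 62]` → a = [48, 79, 62]
`b.append(15)` → b = [6, 2, 2, 15]
`print(a)` → prints [48, 79, 62]
`print(b)` → prints [6, 2, 2, 15]

Answer:
[48, 79, 62]
[6, 2, 2, 15]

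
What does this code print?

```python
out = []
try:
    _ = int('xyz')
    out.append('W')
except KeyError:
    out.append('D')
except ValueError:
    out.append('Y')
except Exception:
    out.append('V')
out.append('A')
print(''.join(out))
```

Execution trace: 'Y' (except ValueError) → 'A' (after the try/except). Output: YA

Answer: YA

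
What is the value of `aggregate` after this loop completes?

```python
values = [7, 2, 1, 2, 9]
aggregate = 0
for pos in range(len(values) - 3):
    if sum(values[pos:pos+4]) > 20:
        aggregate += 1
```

Count windows with sum > 20
`aggregate` takes the values: 0

Answer: 0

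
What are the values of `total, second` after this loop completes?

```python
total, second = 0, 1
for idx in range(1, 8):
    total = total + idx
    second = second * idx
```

Sum and factorial of 1 to 7
`total, second` takes the values: (0, 1) → (1, 1) → (3, 1) → (3, 2) → (6, 2) → (6, 6) → (10, 6) → (10, 24) → (15, 24) → (15, 120) → (21, 120) → (21, 720) → (28, 720) → (28, 5040)

Answer: 28, 5040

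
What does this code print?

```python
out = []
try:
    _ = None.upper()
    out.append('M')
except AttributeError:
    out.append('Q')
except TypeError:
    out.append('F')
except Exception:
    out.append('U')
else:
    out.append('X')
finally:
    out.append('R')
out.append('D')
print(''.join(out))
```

Execution trace: 'Q' (except AttributeError) → 'R' (finally) → 'D' (after the try/except). Output: QRD

Answer: QRD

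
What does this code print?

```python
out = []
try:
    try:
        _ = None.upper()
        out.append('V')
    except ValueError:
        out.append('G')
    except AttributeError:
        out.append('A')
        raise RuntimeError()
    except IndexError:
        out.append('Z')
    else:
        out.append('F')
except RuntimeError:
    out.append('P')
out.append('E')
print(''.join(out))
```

Execution trace: 'A' (inner except AttributeError) → 'P' (outer except RuntimeError) → 'E' (after the try/except). Output: APE

Answer: APE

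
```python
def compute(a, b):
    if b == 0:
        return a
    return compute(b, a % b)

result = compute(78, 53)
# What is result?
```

compute(78, 53) -> compute(53, 25) -> compute(25, 3) -> compute(3, 1) -> compute(1, 0) -> 1

Answer: 1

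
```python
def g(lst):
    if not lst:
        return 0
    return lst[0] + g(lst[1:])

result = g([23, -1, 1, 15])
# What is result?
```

23 + (-1) + 1 + 15 + 0 = 38

Answer: 38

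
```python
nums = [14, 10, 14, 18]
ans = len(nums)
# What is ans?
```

Trace:
`nums = [14, 10, 14, 18]` → nums = [14, 10, 14, 18]
`ans = len(nums)` → ans = 4
So ans = 4

Answer: 4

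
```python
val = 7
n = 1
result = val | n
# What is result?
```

Trace:
`val = 7` → val = 7
`n = 1` → n = 1
`result = val | n` → result = 7
So result = 7

Answer: 7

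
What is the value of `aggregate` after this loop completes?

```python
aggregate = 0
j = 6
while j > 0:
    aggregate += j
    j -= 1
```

Sum 6 down to 1
`aggregate` takes the values: 0 → 6 → 11 → 15 → 18 → 20 → 21

Answer: 21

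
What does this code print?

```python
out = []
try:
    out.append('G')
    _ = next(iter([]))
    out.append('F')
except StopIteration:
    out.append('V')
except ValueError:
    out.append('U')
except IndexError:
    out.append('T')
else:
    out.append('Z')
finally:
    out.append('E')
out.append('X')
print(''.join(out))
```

Execution trace: 'G' (try body) → 'V' (except StopIteration) → 'E' (finally) → 'X' (after the try/except). Output: GVEX

Answer: GVEX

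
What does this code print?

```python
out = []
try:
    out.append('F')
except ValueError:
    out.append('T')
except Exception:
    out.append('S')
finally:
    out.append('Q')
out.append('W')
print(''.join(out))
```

Execution trace: 'F' (try body, no exception) → 'Q' (finally) → 'W' (after the try/except). Output: FQW

Answer: FQW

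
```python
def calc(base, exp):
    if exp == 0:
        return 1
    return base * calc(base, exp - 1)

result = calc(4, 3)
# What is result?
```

calc(4, 3) = 4 * 4 * 4 = 64

Answer: 64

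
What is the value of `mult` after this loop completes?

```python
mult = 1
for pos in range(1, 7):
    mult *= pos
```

6! = 720
`mult` takes the values: 1 → 2 → 6 → 24 → 120 → 720

Answer: 720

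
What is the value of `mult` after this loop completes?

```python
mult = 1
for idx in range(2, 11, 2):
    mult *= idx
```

Product of even numbers 2 to 10
`mult` takes the values: 1 → 2 → 8 → 48 → 384 → 3840

Answer: 3840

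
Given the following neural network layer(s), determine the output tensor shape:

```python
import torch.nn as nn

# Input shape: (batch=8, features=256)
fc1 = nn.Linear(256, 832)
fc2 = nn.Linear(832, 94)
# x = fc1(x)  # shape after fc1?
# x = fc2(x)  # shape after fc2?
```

Input: (8, 256) -> after fc1: (8, 832) -> Output: (8, 94)

Answer: (8, 94)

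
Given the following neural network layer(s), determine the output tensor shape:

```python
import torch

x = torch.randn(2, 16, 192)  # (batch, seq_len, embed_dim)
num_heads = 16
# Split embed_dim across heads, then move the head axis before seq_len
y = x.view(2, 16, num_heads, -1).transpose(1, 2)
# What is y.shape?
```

Input: (2, 16, 192) -> head_dim = 192 // 16 = 12; after view: (2, 16, 16, 12) -> after transpose(1, 2): (2, 16, 16, 12) -> Output: (2, 16, 16, 12)

Answer: (2, 16, 16, 12)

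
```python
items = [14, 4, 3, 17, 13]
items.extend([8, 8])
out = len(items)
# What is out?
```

Trace:
`items = [14, 4, 3, 17, 13]` → items = [14, 4, 3, 17, 13]
`items.extend([8, 8])` → items = [14, 4, 3, 17, 13, 8, 8]
`out = len(items)` → out = 7
So out = 7

Answer: 7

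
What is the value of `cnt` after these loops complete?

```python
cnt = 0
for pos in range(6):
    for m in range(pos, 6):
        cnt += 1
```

Upper triangle: 6 + 5 + ... + 1
`cnt` takes the values: 0 → 1 → 2 → 3 → 4 → 5 → 6 → 7 → 8 → 9 → 10 → 11 → 12 → 13 → 14 → 15 → 16 → 17 → 18 → 19 → 20 → 21

Answer: 21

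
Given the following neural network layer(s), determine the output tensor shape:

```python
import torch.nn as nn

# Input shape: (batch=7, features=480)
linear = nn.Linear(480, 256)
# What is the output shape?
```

Input: (7, 480) -> Output: (7, 256)

Answer: (7, 256)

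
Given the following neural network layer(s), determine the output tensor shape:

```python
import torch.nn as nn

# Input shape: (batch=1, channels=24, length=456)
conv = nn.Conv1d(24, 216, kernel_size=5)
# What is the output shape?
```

Input: (1, 24, 456) -> Output: (1, 216, 452)

Answer: (1, 216, 452)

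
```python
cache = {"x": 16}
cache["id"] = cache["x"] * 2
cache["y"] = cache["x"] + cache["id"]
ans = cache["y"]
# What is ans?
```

Trace:
`cache = {"x": 16}` → cache = {'x': 16}
`cache["id"] = cache["x"] * 2` → cache = {'x': 16, 'id': 32}
`cache["y"] = cache["x"] + cache["id"]` → cache = {'x': 16, 'id': 32, 'y': 48}
`ans = cache["y"]` → ans = 48
So ans = 48

Answer: 48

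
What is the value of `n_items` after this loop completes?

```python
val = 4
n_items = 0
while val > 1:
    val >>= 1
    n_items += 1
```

Count right shifts until 1
`n_items` takes the values: 0 → 1 → 2

Answer: 2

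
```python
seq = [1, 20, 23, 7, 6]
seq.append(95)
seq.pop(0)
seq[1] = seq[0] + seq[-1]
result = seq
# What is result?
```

Trace:
`seq = [1, 20, 23, 7, 6]` → seq = [1, 20, 23, 7, 6]
`seq.append(95)` → seq = [1, 20, 23, 7, 6, 95]
`seq.pop(0)` → seq = [20, 23, 7, 6, 95]
`seq[1] = seq[0] + seq[-1]` → seq = [20, 115, 7, 6, 95]
`result = seq` → result = [20, 115, 7, 6, 95]
So result = [20, 115, 7, 6, 95]

Answer: [20, 115, 7, 6, 95]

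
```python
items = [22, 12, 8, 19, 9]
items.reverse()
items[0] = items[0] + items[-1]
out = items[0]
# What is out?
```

Trace:
`items = [22, 12, 8, 19, 9]` → items = [22, 12, 8, 19, 9]
`items.reverse()` → items = [9, 19, 8, 12, 22]
`items[0] = items[0] + items[-1]` → items = [31, 19, 8, 12, 22]
`out = items[0]` → out = 31
So out = 31

Answer: 31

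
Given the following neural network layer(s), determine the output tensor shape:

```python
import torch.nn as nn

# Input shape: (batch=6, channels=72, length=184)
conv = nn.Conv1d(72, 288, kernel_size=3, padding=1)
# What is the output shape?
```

Input: (6, 72, 184) -> Output: (6, 288, 184)

Answer: (6, 288, 184)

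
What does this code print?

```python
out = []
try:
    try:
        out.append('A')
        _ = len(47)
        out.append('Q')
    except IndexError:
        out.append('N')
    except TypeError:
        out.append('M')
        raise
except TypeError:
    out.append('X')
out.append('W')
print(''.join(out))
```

Execution trace: 'A' (inner try body) → 'M' (inner except TypeError) → 'X' (outer except TypeError) → 'W' (after the try/except). Output: AMXW

Answer: AMXW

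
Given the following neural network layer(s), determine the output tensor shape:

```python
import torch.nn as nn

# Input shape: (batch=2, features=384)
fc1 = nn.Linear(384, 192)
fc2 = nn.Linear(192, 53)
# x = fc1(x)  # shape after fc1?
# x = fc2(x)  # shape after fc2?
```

Input: (2, 384) -> after fc1: (2, 192) -> Output: (2, 53)

Answer: (2, 53)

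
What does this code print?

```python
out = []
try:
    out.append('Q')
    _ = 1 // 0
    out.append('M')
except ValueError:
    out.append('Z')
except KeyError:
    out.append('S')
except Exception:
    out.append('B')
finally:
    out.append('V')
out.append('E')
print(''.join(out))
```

Execution trace: 'Q' (try body) → 'B' (except Exception) → 'V' (finally) → 'E' (after the try/except). Output: QBVE

Answer: QBVE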